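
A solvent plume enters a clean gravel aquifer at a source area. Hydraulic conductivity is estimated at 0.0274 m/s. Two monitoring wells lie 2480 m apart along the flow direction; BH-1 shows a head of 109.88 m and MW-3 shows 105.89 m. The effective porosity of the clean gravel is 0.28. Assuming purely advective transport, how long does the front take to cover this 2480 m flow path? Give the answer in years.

Convert K: 0.0274 m/s × 86400 = 2367 m/day.
Hydraulic gradient i = (109.88 − 105.89) / 2480 = 3.99 / 2480 = 0.001609.
Darcy flux q = K · i = 2367 × 0.001609 = 3.809 m/day.
Seepage velocity v = q / n_e = 3.809 / 0.28 = 13.60 m/day.
Travel time t = L / v = 2480 / 13.60 = 182.3 days = 0.4992 years.

0.499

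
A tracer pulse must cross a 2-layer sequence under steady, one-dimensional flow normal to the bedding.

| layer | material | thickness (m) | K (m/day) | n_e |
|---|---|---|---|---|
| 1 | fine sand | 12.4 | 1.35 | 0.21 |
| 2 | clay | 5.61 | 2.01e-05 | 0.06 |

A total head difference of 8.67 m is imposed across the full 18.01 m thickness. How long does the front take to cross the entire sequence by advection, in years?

259

With flow normal to the layers, continuity requires the same specific discharge q through every layer.
Σ(b_i/K_i) = 12.4/1.35 + 5.61/2.01e-05 = 2.791e+05 d.
q = Δh / Σ(b_i/K_i) = 8.67 / 2.791e+05 = 3.106e-05 m/day.
In each layer the seepage velocity is v_i = q/n_i, so the layer transit time is t_i = b_i·n_i / q:
  layer 1 (fine sand): t_1 = 12.4 × 0.21 / 3.106e-05 = 83831 d
  layer 2 (clay): t_2 = 5.61 × 0.06 / 3.106e-05 = 10836 d
Total t = Σ t_i = 94667 days = 259.2 years.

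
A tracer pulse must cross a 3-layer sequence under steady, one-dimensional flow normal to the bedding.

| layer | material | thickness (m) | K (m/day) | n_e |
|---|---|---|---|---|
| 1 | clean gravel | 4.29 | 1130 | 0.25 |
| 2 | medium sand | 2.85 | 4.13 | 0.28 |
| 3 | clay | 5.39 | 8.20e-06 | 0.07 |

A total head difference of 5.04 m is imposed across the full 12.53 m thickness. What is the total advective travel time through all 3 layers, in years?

With flow normal to the layers, continuity requires the same specific discharge q through every layer.
Σ(b_i/K_i) = 4.29/1130 + 2.85/4.13 + 5.39/8.20e-06 = 6.573e+05 d.
q = Δh / Σ(b_i/K_i) = 5.04 / 6.573e+05 = 7.668e-06 m/day.
In each layer the seepage velocity is v_i = q/n_i, so the layer transit time is t_i = b_i·n_i / q:
  layer 1 (clean gravel): t_1 = 4.29 × 0.25 / 7.668e-06 = 1.399e+05 d
  layer 2 (medium sand): t_2 = 2.85 × 0.28 / 7.668e-06 = 1.041e+05 d
  layer 3 (clay): t_3 = 5.39 × 0.07 / 7.668e-06 = 49208 d
Total t = Σ t_i = 2.932e+05 days = 802.6 years.

803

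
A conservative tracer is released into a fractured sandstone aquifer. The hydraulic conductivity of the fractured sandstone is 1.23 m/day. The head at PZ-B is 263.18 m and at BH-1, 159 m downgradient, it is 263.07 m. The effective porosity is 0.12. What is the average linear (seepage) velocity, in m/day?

0.00709

Hydraulic gradient i = (263.18 − 263.07) / 159 = 0.11 / 159 = 0.0006918.
Darcy flux q = K · i = 1.230 × 0.0006918 = 0.0008509 m/day.
Seepage velocity v = q / n_e = 0.0008509 / 0.12 = 0.007091 m/day.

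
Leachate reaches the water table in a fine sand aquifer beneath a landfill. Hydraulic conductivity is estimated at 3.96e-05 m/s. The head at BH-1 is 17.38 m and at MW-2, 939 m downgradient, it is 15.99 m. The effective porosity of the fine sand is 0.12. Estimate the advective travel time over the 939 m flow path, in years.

60.9

Convert K: 3.96e-05 m/s × 86400 = 3.421 m/day.
Hydraulic gradient i = (17.38 − 15.99) / 939 = 1.39 / 939 = 0.001480.
Darcy flux q = K · i = 3.421 × 0.001480 = 0.005065 m/day.
Seepage velocity v = q / n_e = 0.005065 / 0.12 = 0.04221 m/day.
Travel time t = L / v = 939 / 0.04221 = 22248 days = 60.91 years.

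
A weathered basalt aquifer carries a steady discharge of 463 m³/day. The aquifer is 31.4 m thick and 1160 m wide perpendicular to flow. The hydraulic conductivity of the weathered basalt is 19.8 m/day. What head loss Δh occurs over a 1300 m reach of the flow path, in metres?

Cross-sectional area A = 1160 × 31.4 = 36424 m².
From Q = K·A·i, i = Q / (K·A) = 463 / (19.80 × 36424) = 0.0006420.
Head loss Δh = i · L = 0.0006420 × 1300 = 0.8346 m.

0.835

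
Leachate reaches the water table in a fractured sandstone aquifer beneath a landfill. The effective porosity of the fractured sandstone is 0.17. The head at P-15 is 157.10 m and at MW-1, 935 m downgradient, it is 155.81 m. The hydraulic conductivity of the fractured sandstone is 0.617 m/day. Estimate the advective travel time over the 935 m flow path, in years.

511

Hydraulic gradient i = (157.10 − 155.81) / 935 = 1.29 / 935 = 0.001380.
Darcy flux q = K · i = 0.6170 × 0.001380 = 0.0008513 m/day.
Seepage velocity v = q / n_e = 0.0008513 / 0.17 = 0.005007 m/day.
Travel time t = L / v = 935 / 0.005007 = 1.867e+05 days = 511.2 years.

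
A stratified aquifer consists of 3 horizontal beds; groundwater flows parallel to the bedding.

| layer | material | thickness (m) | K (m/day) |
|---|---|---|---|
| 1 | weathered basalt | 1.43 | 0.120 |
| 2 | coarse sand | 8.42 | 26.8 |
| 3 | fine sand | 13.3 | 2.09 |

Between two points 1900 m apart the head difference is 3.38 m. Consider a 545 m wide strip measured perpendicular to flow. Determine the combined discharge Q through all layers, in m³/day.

246

Flow is parallel to layering, so each bed carries its own Darcy discharge and the transmissivities add.
Σ(K_i·b_i) = 0.120×1.43 + 26.8×8.42 + 2.09×13.3 = 253.6 m²/day.
Hydraulic gradient i = Δh / L = 3.38 / 1900 = 0.001779.
Q = Σ(K_i·b_i) · W · i = 253.6 × 545 × 0.001779 = 245.9 m³/day.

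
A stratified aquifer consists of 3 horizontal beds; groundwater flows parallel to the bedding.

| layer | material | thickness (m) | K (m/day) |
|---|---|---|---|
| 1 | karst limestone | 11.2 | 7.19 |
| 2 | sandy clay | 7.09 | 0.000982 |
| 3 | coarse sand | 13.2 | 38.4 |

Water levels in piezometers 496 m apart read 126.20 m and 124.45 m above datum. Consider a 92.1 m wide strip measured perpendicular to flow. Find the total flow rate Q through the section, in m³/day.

191

Flow is parallel to layering, so each bed carries its own Darcy discharge and the transmissivities add.
Σ(K_i·b_i) = 7.19×11.2 + 0.000982×7.09 + 38.4×13.2 = 587.4 m²/day.
Hydraulic gradient i = (126.20 − 124.45) / 496 = 1.75 / 496 = 0.003528.
Q = Σ(K_i·b_i) · W · i = 587.4 × 92.1 × 0.003528 = 190.9 m³/day.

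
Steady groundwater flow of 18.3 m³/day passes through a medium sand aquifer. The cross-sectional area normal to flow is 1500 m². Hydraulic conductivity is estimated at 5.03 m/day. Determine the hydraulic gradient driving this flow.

From Q = K·A·i, i = Q / (K·A) = 18.3 / (5.030 × 1500) = 0.002425.

0.00243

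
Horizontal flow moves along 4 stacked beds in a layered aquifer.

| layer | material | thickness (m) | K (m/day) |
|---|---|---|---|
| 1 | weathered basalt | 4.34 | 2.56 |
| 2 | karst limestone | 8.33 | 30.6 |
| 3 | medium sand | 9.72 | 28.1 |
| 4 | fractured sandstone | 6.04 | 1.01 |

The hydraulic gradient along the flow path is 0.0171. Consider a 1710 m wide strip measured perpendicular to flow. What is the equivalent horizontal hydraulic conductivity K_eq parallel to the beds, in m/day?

19.2

Flow is parallel to layering, so each bed carries its own Darcy discharge and the transmissivities add.
Σ(K_i·b_i) = 2.56×4.34 + 30.6×8.33 + 28.1×9.72 + 1.01×6.04 = 545.2 m²/day.
Total thickness b = 28.43 m, so K_eq = Σ(K_i·b_i)/b = 19.18 m/day.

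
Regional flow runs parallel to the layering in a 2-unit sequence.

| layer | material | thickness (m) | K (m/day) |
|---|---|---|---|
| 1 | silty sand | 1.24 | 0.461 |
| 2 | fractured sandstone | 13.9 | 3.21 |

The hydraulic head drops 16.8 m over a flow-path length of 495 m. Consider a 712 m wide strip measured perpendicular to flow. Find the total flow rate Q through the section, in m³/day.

Flow is parallel to layering, so each bed carries its own Darcy discharge and the transmissivities add.
Σ(K_i·b_i) = 0.461×1.24 + 3.21×13.9 = 45.19 m²/day.
Hydraulic gradient i = Δh / L = 16.8 / 495 = 0.03394.
Q = Σ(K_i·b_i) · W · i = 45.19 × 712 × 0.03394 = 1092 m³/day.

1090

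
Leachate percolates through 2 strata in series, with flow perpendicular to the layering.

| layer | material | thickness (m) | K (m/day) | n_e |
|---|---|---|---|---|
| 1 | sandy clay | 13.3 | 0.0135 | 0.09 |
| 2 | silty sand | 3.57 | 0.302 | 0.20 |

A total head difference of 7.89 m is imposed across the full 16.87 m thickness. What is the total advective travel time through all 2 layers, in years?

0.661

With flow normal to the layers, continuity requires the same specific discharge q through every layer.
Σ(b_i/K_i) = 13.3/0.0135 + 3.57/0.302 = 997.0 d.
q = Δh / Σ(b_i/K_i) = 7.89 / 997.0 = 0.007914 m/day.
In each layer the seepage velocity is v_i = q/n_i, so the layer transit time is t_i = b_i·n_i / q:
  layer 1 (sandy clay): t_1 = 13.3 × 0.09 / 0.007914 = 151.3 d
  layer 2 (silty sand): t_2 = 3.57 × 0.20 / 0.007914 = 90.22 d
Total t = Σ t_i = 241.5 days = 0.6611 years.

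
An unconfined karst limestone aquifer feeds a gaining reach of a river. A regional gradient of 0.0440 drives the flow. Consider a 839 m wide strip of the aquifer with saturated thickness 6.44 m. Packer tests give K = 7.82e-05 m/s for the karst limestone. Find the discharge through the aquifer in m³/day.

1610

Convert K: 7.82e-05 m/s × 86400 = 6.756 m/day.
Cross-sectional area A = 839 × 6.44 = 5403 m².
Hydraulic gradient i = 0.0440.
Darcy's law: Q = K · A · i = 6.756 × 5403 × 0.04400 = 1606 m³/day.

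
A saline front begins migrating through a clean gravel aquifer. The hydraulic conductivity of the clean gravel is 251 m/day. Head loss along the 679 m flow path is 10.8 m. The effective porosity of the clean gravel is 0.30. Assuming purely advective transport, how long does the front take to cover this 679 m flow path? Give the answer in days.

51.0

Hydraulic gradient i = Δh / L = 10.8 / 679 = 0.01591.
Darcy flux q = K · i = 251.0 × 0.01591 = 3.992 m/day.
Seepage velocity v = q / n_e = 3.992 / 0.30 = 13.31 m/day.
Travel time t = L / v = 679 / 13.31 = 51.02 days.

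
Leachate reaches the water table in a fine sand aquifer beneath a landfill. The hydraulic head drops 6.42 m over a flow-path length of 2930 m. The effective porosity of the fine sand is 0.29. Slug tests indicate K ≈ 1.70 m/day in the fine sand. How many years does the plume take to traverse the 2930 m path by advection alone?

625

Hydraulic gradient i = Δh / L = 6.42 / 2930 = 0.002191.
Darcy flux q = K · i = 1.700 × 0.002191 = 0.003725 m/day.
Seepage velocity v = q / n_e = 0.003725 / 0.29 = 0.01284 m/day.
Travel time t = L / v = 2930 / 0.01284 = 2.281e+05 days = 624.5 years.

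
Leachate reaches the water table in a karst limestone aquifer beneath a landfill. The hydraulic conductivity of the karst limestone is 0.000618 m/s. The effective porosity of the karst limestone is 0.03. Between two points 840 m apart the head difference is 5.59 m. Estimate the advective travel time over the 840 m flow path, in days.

Convert K: 0.000618 m/s × 86400 = 53.40 m/day.
Hydraulic gradient i = Δh / L = 5.59 / 840 = 0.006655.
Darcy flux q = K · i = 53.40 × 0.006655 = 0.3553 m/day.
Seepage velocity v = q / n_e = 0.3553 / 0.03 = 11.84 m/day.
Travel time t = L / v = 840 / 11.84 = 70.92 days.

70.9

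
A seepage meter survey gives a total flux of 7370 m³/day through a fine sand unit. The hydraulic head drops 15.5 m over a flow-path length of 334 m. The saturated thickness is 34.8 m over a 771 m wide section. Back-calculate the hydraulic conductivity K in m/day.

5.92

Cross-sectional area A = 771 × 34.8 = 26831 m².
Hydraulic gradient i = Δh / L = 15.5 / 334 = 0.04641.
From Q = K·A·i, K = Q / (A·i) = 7370 / (26831 × 0.04641) = 5.919 m/day.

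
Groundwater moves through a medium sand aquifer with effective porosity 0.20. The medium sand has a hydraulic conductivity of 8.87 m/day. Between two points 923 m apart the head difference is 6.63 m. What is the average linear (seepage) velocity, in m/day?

Hydraulic gradient i = Δh / L = 6.63 / 923 = 0.007183.
Darcy flux q = K · i = 8.870 × 0.007183 = 0.06371 m/day.
Seepage velocity v = q / n_e = 0.06371 / 0.20 = 0.3186 m/day.

0.319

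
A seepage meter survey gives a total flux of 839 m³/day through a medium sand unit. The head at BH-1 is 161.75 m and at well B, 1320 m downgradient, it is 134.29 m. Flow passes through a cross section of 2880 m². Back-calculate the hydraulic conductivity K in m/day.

Hydraulic gradient i = (161.75 − 134.29) / 1320 = 27.46 / 1320 = 0.02080.
From Q = K·A·i, K = Q / (A·i) = 839 / (2880 × 0.02080) = 14.00 m/day.

14.0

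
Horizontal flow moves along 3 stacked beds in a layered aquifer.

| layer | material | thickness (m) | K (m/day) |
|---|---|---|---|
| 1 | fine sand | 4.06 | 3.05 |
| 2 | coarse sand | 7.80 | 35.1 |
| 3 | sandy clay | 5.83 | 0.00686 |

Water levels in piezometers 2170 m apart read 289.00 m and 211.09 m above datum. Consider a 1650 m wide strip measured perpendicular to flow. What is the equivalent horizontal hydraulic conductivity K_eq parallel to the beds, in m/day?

Flow is parallel to layering, so each bed carries its own Darcy discharge and the transmissivities add.
Σ(K_i·b_i) = 3.05×4.06 + 35.1×7.80 + 0.00686×5.83 = 286.2 m²/day.
Total thickness b = 17.69 m, so K_eq = Σ(K_i·b_i)/b = 16.18 m/day.

16.2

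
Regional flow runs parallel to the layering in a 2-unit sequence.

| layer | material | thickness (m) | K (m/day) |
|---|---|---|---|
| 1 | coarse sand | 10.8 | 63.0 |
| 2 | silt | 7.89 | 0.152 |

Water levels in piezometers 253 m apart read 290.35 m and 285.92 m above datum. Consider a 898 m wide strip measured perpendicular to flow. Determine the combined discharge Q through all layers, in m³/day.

Flow is parallel to layering, so each bed carries its own Darcy discharge and the transmissivities add.
Σ(K_i·b_i) = 63.0×10.8 + 0.152×7.89 = 681.6 m²/day.
Hydraulic gradient i = (290.35 − 285.92) / 253 = 4.43 / 253 = 0.01751.
Q = Σ(K_i·b_i) · W · i = 681.6 × 898 × 0.01751 = 10717 m³/day.

10700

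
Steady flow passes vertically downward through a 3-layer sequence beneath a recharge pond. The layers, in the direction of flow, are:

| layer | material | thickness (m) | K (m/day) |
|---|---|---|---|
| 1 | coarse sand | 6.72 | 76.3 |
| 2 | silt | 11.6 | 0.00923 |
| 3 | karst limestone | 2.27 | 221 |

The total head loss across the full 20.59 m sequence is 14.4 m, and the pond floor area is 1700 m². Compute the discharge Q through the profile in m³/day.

Flow is perpendicular to layering, so the layers act in series and the equivalent K is the thickness-weighted harmonic mean.
Total thickness L = 6.72 + 11.6 + 2.27 = 20.59 m.
Σ(b_i/K_i) = 6.72/76.3 + 11.6/0.00923 + 2.27/221 = 1257 d.
K_eq = L / Σ(b_i/K_i) = 20.59 / 1257 = 0.01638 m/day.
Q = K_eq · A · (Δh/L) = 0.01638 × 1700 × (14.4/20.59) = 19.48 m³/day.

19.5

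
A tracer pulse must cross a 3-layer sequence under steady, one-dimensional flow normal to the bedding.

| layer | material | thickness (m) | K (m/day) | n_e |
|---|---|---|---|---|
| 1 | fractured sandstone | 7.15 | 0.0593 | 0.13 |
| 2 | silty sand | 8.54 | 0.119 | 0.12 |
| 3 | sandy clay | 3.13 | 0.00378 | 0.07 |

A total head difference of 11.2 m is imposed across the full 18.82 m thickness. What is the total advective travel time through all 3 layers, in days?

With flow normal to the layers, continuity requires the same specific discharge q through every layer.
Σ(b_i/K_i) = 7.15/0.0593 + 8.54/0.119 + 3.13/0.00378 = 1020 d.
q = Δh / Σ(b_i/K_i) = 11.2 / 1020 = 0.01098 m/day.
In each layer the seepage velocity is v_i = q/n_i, so the layer transit time is t_i = b_i·n_i / q:
  layer 1 (fractured sandstone): t_1 = 7.15 × 0.13 / 0.01098 = 84.68 d
  layer 2 (silty sand): t_2 = 8.54 × 0.12 / 0.01098 = 93.36 d
  layer 3 (sandy clay): t_3 = 3.13 × 0.07 / 0.01098 = 19.96 d
Total t = Σ t_i = 198.0 days.

198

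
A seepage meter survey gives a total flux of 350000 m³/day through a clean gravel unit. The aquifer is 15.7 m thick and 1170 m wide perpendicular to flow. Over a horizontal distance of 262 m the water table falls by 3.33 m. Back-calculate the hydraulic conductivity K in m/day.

Cross-sectional area A = 1170 × 15.7 = 18369 m².
Hydraulic gradient i = Δh / L = 3.33 / 262 = 0.01271.
From Q = K·A·i, K = Q / (A·i) = 350000 / (18369 × 0.01271) = 1499 m/day.

1500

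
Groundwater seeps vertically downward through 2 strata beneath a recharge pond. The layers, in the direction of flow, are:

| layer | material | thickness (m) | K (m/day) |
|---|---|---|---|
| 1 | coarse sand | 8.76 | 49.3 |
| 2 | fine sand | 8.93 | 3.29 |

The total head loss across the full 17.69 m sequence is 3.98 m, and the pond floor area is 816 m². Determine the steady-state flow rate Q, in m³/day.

Flow is perpendicular to layering, so the layers act in series and the equivalent K is the thickness-weighted harmonic mean.
Total thickness L = 8.76 + 8.93 = 17.69 m.
Σ(b_i/K_i) = 8.76/49.3 + 8.93/3.29 = 2.892 d.
K_eq = L / Σ(b_i/K_i) = 17.69 / 2.892 = 6.117 m/day.
Q = K_eq · A · (Δh/L) = 6.117 × 816 × (3.98/17.69) = 1123 m³/day.

1120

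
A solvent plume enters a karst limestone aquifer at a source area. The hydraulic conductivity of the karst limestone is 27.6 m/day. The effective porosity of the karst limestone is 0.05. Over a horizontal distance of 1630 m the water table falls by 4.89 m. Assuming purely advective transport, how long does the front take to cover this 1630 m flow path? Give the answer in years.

2.69

Hydraulic gradient i = Δh / L = 4.89 / 1630 = 0.003000.
Darcy flux q = K · i = 27.60 × 0.003000 = 0.08280 m/day.
Seepage velocity v = q / n_e = 0.08280 / 0.05 = 1.656 m/day.
Travel time t = L / v = 1630 / 1.656 = 984.3 days = 2.695 years.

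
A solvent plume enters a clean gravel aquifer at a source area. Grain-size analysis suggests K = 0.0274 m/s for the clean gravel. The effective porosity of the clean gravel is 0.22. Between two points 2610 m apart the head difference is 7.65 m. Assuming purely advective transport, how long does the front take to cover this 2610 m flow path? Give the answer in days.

Convert K: 0.0274 m/s × 86400 = 2367 m/day.
Hydraulic gradient i = Δh / L = 7.65 / 2610 = 0.002931.
Darcy flux q = K · i = 2367 × 0.002931 = 6.939 m/day.
Seepage velocity v = q / n_e = 6.939 / 0.22 = 31.54 m/day.
Travel time t = L / v = 2610 / 31.54 = 82.75 days.

82.8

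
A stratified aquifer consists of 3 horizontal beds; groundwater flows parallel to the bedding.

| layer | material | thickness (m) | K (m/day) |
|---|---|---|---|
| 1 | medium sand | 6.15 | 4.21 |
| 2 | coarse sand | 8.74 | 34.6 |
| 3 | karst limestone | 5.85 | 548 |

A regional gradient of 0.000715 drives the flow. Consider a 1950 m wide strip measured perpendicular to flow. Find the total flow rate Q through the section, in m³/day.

Flow is parallel to layering, so each bed carries its own Darcy discharge and the transmissivities add.
Σ(K_i·b_i) = 4.21×6.15 + 34.6×8.74 + 548×5.85 = 3534 m²/day.
Hydraulic gradient i = 0.000715.
Q = Σ(K_i·b_i) · W · i = 3534 × 1950 × 0.0007150 = 4927 m³/day.

4930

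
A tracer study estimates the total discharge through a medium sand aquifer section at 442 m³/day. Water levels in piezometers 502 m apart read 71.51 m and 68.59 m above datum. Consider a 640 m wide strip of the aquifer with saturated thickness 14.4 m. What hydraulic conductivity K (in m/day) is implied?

8.25

Cross-sectional area A = 640 × 14.4 = 9216 m².
Hydraulic gradient i = (71.51 − 68.59) / 502 = 2.92 / 502 = 0.005817.
From Q = K·A·i, K = Q / (A·i) = 442 / (9216 × 0.005817) = 8.245 m/day.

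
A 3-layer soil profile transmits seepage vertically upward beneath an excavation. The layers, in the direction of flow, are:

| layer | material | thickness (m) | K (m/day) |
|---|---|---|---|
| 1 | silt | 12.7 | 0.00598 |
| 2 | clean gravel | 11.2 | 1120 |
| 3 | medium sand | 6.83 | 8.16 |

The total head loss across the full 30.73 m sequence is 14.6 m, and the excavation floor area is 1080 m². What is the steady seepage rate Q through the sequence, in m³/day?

7.42

Flow is perpendicular to layering, so the layers act in series and the equivalent K is the thickness-weighted harmonic mean.
Total thickness L = 12.7 + 11.2 + 6.83 = 30.73 m.
Σ(b_i/K_i) = 12.7/0.00598 + 11.2/1120 + 6.83/8.16 = 2125 d.
K_eq = L / Σ(b_i/K_i) = 30.73 / 2125 = 0.01446 m/day.
Q = K_eq · A · (Δh/L) = 0.01446 × 1080 × (14.6/30.73) = 7.422 m³/day.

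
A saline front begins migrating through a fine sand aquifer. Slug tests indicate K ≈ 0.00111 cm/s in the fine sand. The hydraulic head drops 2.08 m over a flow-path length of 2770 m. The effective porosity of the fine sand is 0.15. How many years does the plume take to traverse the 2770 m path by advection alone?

Convert K: 0.00111 cm/s × 864 = 0.9590 m/day.
Hydraulic gradient i = Δh / L = 2.08 / 2770 = 0.0007509.
Darcy flux q = K · i = 0.9590 × 0.0007509 = 0.0007201 m/day.
Seepage velocity v = q / n_e = 0.0007201 / 0.15 = 0.004801 m/day.
Travel time t = L / v = 2770 / 0.004801 = 5.770e+05 days = 1580 years.

1580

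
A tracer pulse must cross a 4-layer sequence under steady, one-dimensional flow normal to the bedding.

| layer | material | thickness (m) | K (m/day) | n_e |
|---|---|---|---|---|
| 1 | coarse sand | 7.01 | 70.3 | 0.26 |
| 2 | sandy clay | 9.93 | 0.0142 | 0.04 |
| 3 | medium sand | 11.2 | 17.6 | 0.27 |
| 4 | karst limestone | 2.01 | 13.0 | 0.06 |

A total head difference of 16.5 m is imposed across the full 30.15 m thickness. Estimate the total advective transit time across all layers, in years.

With flow normal to the layers, continuity requires the same specific discharge q through every layer.
Σ(b_i/K_i) = 7.01/70.3 + 9.93/0.0142 + 11.2/17.6 + 2.01/13.0 = 700.2 d.
q = Δh / Σ(b_i/K_i) = 16.5 / 700.2 = 0.02357 m/day.
In each layer the seepage velocity is v_i = q/n_i, so the layer transit time is t_i = b_i·n_i / q:
  layer 1 (coarse sand): t_1 = 7.01 × 0.26 / 0.02357 = 77.34 d
  layer 2 (sandy clay): t_2 = 9.93 × 0.04 / 0.02357 = 16.86 d
  layer 3 (medium sand): t_3 = 11.2 × 0.27 / 0.02357 = 128.3 d
  layer 4 (karst limestone): t_4 = 2.01 × 0.06 / 0.02357 = 5.118 d
Total t = Σ t_i = 227.6 days = 0.6232 years.

0.623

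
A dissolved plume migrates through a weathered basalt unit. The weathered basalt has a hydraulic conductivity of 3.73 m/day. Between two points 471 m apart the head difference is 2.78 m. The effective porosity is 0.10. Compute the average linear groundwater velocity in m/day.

0.220

Hydraulic gradient i = Δh / L = 2.78 / 471 = 0.005902.
Darcy flux q = K · i = 3.730 × 0.005902 = 0.02202 m/day.
Seepage velocity v = q / n_e = 0.02202 / 0.10 = 0.2202 m/day.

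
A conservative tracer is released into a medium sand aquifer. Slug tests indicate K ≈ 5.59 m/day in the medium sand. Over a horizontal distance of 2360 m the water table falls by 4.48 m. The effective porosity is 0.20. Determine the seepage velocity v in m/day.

Hydraulic gradient i = Δh / L = 4.48 / 2360 = 0.001898.
Darcy flux q = K · i = 5.590 × 0.001898 = 0.01061 m/day.
Seepage velocity v = q / n_e = 0.01061 / 0.20 = 0.05306 m/day.

0.0531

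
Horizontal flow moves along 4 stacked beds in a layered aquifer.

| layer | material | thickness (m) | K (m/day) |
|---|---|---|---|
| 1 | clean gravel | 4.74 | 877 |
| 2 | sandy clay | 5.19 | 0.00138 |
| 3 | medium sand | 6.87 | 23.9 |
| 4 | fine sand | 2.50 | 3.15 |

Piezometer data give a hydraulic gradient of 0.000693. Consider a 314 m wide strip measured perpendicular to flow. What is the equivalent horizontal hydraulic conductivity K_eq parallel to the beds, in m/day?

224

Flow is parallel to layering, so each bed carries its own Darcy discharge and the transmissivities add.
Σ(K_i·b_i) = 877×4.74 + 0.00138×5.19 + 23.9×6.87 + 3.15×2.50 = 4329 m²/day.
Total thickness b = 19.30 m, so K_eq = Σ(K_i·b_i)/b = 224.3 m/day.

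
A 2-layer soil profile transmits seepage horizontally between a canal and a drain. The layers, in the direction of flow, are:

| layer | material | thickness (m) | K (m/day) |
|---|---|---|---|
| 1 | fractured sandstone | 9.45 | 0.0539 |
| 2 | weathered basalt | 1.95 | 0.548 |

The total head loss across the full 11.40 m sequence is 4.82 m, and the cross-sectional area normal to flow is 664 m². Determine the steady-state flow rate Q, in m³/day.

Flow is perpendicular to layering, so the layers act in series and the equivalent K is the thickness-weighted harmonic mean.
Total thickness L = 9.45 + 1.95 = 11.40 m.
Σ(b_i/K_i) = 9.45/0.0539 + 1.95/0.548 = 178.9 d.
K_eq = L / Σ(b_i/K_i) = 11.40 / 178.9 = 0.06373 m/day.
Q = K_eq · A · (Δh/L) = 0.06373 × 664 × (4.82/11.40) = 17.89 m³/day.

17.9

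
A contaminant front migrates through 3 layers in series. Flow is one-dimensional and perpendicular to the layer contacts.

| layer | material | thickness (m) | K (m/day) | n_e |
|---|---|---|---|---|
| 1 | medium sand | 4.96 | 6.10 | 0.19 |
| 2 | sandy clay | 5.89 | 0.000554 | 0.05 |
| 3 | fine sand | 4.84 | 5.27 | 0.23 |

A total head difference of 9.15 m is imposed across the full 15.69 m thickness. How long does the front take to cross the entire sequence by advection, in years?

7.48

With flow normal to the layers, continuity requires the same specific discharge q through every layer.
Σ(b_i/K_i) = 4.96/6.10 + 5.89/0.000554 + 4.84/5.27 = 10634 d.
q = Δh / Σ(b_i/K_i) = 9.15 / 10634 = 0.0008605 m/day.
In each layer the seepage velocity is v_i = q/n_i, so the layer transit time is t_i = b_i·n_i / q:
  layer 1 (medium sand): t_1 = 4.96 × 0.19 / 0.0008605 = 1095 d
  layer 2 (sandy clay): t_2 = 5.89 × 0.05 / 0.0008605 = 342.2 d
  layer 3 (fine sand): t_3 = 4.84 × 0.23 / 0.0008605 = 1294 d
Total t = Σ t_i = 2731 days = 7.477 years.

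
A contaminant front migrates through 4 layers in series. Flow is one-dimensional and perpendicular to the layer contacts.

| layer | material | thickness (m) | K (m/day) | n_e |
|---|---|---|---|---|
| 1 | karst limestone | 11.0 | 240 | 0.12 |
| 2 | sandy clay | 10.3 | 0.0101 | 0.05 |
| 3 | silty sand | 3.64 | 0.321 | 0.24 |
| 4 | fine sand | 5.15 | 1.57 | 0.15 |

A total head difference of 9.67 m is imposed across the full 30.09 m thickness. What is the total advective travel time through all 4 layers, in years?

With flow normal to the layers, continuity requires the same specific discharge q through every layer.
Σ(b_i/K_i) = 11.0/240 + 10.3/0.0101 + 3.64/0.321 + 5.15/1.57 = 1034 d.
q = Δh / Σ(b_i/K_i) = 9.67 / 1034 = 0.009348 m/day.
In each layer the seepage velocity is v_i = q/n_i, so the layer transit time is t_i = b_i·n_i / q:
  layer 1 (karst limestone): t_1 = 11.0 × 0.12 / 0.009348 = 141.2 d
  layer 2 (sandy clay): t_2 = 10.3 × 0.05 / 0.009348 = 55.09 d
  layer 3 (silty sand): t_3 = 3.64 × 0.24 / 0.009348 = 93.46 d
  layer 4 (fine sand): t_4 = 5.15 × 0.15 / 0.009348 = 82.64 d
Total t = Σ t_i = 372.4 days = 1.020 years.

1.02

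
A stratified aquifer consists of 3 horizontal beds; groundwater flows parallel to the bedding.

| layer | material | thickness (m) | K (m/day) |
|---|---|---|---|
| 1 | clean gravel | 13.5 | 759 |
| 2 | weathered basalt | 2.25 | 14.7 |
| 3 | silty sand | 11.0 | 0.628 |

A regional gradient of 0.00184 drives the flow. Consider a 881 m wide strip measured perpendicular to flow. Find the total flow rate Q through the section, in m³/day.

16700

Flow is parallel to layering, so each bed carries its own Darcy discharge and the transmissivities add.
Σ(K_i·b_i) = 759×13.5 + 14.7×2.25 + 0.628×11.0 = 10286 m²/day.
Hydraulic gradient i = 0.00184.
Q = Σ(K_i·b_i) · W · i = 10286 × 881 × 0.001840 = 16675 m³/day.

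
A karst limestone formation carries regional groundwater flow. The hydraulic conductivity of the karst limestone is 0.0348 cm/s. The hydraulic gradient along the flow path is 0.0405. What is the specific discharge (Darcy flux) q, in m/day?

Convert K: 0.0348 cm/s × 864 = 30.07 m/day.
Hydraulic gradient i = 0.0405.
Specific discharge q = K · i = 30.07 × 0.04050 = 1.218 m/day.

1.22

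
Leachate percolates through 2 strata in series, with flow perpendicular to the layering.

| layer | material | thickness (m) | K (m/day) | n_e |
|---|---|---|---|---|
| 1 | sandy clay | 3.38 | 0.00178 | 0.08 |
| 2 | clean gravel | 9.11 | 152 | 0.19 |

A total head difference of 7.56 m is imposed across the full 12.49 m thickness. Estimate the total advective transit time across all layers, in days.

503

With flow normal to the layers, continuity requires the same specific discharge q through every layer.
Σ(b_i/K_i) = 3.38/0.00178 + 9.11/152 = 1899 d.
q = Δh / Σ(b_i/K_i) = 7.56 / 1899 = 0.003981 m/day.
In each layer the seepage velocity is v_i = q/n_i, so the layer transit time is t_i = b_i·n_i / q:
  layer 1 (sandy clay): t_1 = 3.38 × 0.08 / 0.003981 = 67.92 d
  layer 2 (clean gravel): t_2 = 9.11 × 0.19 / 0.003981 = 434.8 d
Total t = Σ t_i = 502.7 days.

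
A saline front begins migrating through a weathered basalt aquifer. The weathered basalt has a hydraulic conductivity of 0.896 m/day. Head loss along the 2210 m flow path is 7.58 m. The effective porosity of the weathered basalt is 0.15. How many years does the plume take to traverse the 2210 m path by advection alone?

295

Hydraulic gradient i = Δh / L = 7.58 / 2210 = 0.003430.
Darcy flux q = K · i = 0.8960 × 0.003430 = 0.003073 m/day.
Seepage velocity v = q / n_e = 0.003073 / 0.15 = 0.02049 m/day.
Travel time t = L / v = 2210 / 0.02049 = 1.079e+05 days = 295.3 years.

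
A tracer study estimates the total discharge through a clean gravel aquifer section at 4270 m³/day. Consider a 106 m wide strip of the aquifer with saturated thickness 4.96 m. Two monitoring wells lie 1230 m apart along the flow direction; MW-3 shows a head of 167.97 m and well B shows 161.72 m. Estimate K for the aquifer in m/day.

Cross-sectional area A = 106 × 4.96 = 525.8 m².
Hydraulic gradient i = (167.97 − 161.72) / 1230 = 6.25 / 1230 = 0.005081.
From Q = K·A·i, K = Q / (A·i) = 4270 / (525.8 × 0.005081) = 1598 m/day.

1600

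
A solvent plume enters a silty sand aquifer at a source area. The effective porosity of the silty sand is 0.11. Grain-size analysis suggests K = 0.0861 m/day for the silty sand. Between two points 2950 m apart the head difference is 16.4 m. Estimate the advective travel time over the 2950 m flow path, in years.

Hydraulic gradient i = Δh / L = 16.4 / 2950 = 0.005559.
Darcy flux q = K · i = 0.08610 × 0.005559 = 0.0004787 m/day.
Seepage velocity v = q / n_e = 0.0004787 / 0.11 = 0.004351 m/day.
Travel time t = L / v = 2950 / 0.004351 = 6.779e+05 days = 1856 years.

1860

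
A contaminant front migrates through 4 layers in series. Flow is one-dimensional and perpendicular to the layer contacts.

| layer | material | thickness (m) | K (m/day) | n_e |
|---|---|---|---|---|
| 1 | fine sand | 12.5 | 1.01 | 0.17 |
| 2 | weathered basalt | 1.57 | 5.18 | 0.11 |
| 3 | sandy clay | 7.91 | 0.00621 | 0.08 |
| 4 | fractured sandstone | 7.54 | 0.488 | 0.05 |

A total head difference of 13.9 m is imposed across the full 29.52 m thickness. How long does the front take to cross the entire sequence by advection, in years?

0.848

With flow normal to the layers, continuity requires the same specific discharge q through every layer.
Σ(b_i/K_i) = 12.5/1.01 + 1.57/5.18 + 7.91/0.00621 + 7.54/0.488 = 1302 d.
q = Δh / Σ(b_i/K_i) = 13.9 / 1302 = 0.01068 m/day.
In each layer the seepage velocity is v_i = q/n_i, so the layer transit time is t_i = b_i·n_i / q:
  layer 1 (fine sand): t_1 = 12.5 × 0.17 / 0.01068 = 199.0 d
  layer 2 (weathered basalt): t_2 = 1.57 × 0.11 / 0.01068 = 16.18 d
  layer 3 (sandy clay): t_3 = 7.91 × 0.08 / 0.01068 = 59.27 d
  layer 4 (fractured sandstone): t_4 = 7.54 × 0.05 / 0.01068 = 35.31 d
Total t = Σ t_i = 309.8 days = 0.8481 years.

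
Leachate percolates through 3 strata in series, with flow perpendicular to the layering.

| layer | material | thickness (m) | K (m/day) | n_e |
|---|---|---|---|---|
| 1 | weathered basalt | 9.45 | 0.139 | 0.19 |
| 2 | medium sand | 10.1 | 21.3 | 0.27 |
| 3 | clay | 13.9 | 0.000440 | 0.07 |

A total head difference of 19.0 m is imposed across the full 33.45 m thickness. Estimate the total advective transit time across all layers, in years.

With flow normal to the layers, continuity requires the same specific discharge q through every layer.
Σ(b_i/K_i) = 9.45/0.139 + 10.1/21.3 + 13.9/0.000440 = 31659 d.
q = Δh / Σ(b_i/K_i) = 19.0 / 31659 = 0.0006001 m/day.
In each layer the seepage velocity is v_i = q/n_i, so the layer transit time is t_i = b_i·n_i / q:
  layer 1 (weathered basalt): t_1 = 9.45 × 0.19 / 0.0006001 = 2992 d
  layer 2 (medium sand): t_2 = 10.1 × 0.27 / 0.0006001 = 4544 d
  layer 3 (clay): t_3 = 13.9 × 0.07 / 0.0006001 = 1621 d
Total t = Σ t_i = 9157 days = 25.07 years.

25.1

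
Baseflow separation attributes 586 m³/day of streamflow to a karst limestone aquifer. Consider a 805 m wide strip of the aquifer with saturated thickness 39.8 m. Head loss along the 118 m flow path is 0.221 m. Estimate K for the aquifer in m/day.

Cross-sectional area A = 805 × 39.8 = 32039 m².
Hydraulic gradient i = Δh / L = 0.221 / 118 = 0.001873.
From Q = K·A·i, K = Q / (A·i) = 586 / (32039 × 0.001873) = 9.766 m/day.

9.77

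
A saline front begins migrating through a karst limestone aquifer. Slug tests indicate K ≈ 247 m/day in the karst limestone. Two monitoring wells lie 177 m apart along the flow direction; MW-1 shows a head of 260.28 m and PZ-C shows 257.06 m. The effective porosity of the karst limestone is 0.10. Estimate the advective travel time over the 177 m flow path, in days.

Hydraulic gradient i = (260.28 − 257.06) / 177 = 3.22 / 177 = 0.01819.
Darcy flux q = K · i = 247.0 × 0.01819 = 4.493 m/day.
Seepage velocity v = q / n_e = 4.493 / 0.10 = 44.93 m/day.
Travel time t = L / v = 177 / 44.93 = 3.939 days.

3.94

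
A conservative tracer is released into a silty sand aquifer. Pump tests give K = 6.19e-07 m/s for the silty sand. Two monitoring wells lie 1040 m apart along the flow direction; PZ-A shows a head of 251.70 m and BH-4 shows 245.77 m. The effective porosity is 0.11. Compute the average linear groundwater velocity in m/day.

Convert K: 6.19e-07 m/s × 86400 = 0.05348 m/day.
Hydraulic gradient i = (251.70 − 245.77) / 1040 = 5.93 / 1040 = 0.005702.
Darcy flux q = K · i = 0.05348 × 0.005702 = 0.0003049 m/day.
Seepage velocity v = q / n_e = 0.0003049 / 0.11 = 0.002772 m/day.

0.00277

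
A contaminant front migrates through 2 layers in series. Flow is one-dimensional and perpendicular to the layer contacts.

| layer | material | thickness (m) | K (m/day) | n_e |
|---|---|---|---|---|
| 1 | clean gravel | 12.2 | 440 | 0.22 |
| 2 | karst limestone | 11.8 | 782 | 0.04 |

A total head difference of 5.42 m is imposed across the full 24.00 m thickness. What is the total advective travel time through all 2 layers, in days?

0.0249

With flow normal to the layers, continuity requires the same specific discharge q through every layer.
Σ(b_i/K_i) = 12.2/440 + 11.8/782 = 0.04282 d.
q = Δh / Σ(b_i/K_i) = 5.42 / 0.04282 = 126.6 m/day.
In each layer the seepage velocity is v_i = q/n_i, so the layer transit time is t_i = b_i·n_i / q:
  layer 1 (clean gravel): t_1 = 12.2 × 0.22 / 126.6 = 0.02120 d
  layer 2 (karst limestone): t_2 = 11.8 × 0.04 / 126.6 = 0.003729 d
Total t = Σ t_i = 0.02493 days.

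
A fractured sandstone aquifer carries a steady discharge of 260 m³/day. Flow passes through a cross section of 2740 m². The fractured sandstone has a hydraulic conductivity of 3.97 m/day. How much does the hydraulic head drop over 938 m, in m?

From Q = K·A·i, i = Q / (K·A) = 260 / (3.970 × 2740) = 0.02390.
Head loss Δh = i · L = 0.02390 × 938 = 22.42 m.

22.4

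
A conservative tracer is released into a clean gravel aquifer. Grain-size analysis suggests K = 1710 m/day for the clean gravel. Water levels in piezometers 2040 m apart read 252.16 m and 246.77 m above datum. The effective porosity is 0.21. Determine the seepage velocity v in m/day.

Hydraulic gradient i = (252.16 − 246.77) / 2040 = 5.39 / 2040 = 0.002642.
Darcy flux q = K · i = 1710 × 0.002642 = 4.518 m/day.
Seepage velocity v = q / n_e = 4.518 / 0.21 = 21.51 m/day.

21.5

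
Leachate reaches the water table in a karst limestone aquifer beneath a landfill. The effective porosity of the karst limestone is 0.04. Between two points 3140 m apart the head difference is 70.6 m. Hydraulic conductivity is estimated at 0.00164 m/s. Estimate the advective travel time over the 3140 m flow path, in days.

Convert K: 0.00164 m/s × 86400 = 141.7 m/day.
Hydraulic gradient i = Δh / L = 70.6 / 3140 = 0.02248.
Darcy flux q = K · i = 141.7 × 0.02248 = 3.186 m/day.
Seepage velocity v = q / n_e = 3.186 / 0.04 = 79.65 m/day.
Travel time t = L / v = 3140 / 79.65 = 39.42 days.

39.4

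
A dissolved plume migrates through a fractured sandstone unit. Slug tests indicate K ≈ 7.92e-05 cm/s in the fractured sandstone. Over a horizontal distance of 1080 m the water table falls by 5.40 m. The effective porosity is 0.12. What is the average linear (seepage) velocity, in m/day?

Convert K: 7.92e-05 cm/s × 864 = 0.06843 m/day.
Hydraulic gradient i = Δh / L = 5.40 / 1080 = 0.005000.
Darcy flux q = K · i = 0.06843 × 0.005000 = 0.0003421 m/day.
Seepage velocity v = q / n_e = 0.0003421 / 0.12 = 0.002851 m/day.

0.00285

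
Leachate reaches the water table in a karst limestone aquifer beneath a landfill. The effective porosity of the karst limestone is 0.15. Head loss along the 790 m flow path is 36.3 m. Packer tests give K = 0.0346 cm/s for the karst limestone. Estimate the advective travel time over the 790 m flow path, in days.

86.3

Convert K: 0.0346 cm/s × 864 = 29.89 m/day.
Hydraulic gradient i = Δh / L = 36.3 / 790 = 0.04595.
Darcy flux q = K · i = 29.89 × 0.04595 = 1.374 m/day.
Seepage velocity v = q / n_e = 1.374 / 0.15 = 9.158 m/day.
Travel time t = L / v = 790 / 9.158 = 86.27 days.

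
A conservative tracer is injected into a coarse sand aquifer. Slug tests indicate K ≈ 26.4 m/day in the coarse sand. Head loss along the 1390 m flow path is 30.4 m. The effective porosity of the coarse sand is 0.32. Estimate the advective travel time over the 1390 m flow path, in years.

Hydraulic gradient i = Δh / L = 30.4 / 1390 = 0.02187.
Darcy flux q = K · i = 26.40 × 0.02187 = 0.5774 m/day.
Seepage velocity v = q / n_e = 0.5774 / 0.32 = 1.804 m/day.
Travel time t = L / v = 1390 / 1.804 = 770.4 days = 2.109 years.

2.11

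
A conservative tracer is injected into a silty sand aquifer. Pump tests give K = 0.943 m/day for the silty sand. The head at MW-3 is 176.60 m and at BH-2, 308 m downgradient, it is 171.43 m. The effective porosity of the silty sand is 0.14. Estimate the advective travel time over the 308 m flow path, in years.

Hydraulic gradient i = (176.60 − 171.43) / 308 = 5.17 / 308 = 0.01679.
Darcy flux q = K · i = 0.9430 × 0.01679 = 0.01583 m/day.
Seepage velocity v = q / n_e = 0.01583 / 0.14 = 0.1131 m/day.
Travel time t = L / v = 308 / 0.1131 = 2724 days = 7.458 years.

7.46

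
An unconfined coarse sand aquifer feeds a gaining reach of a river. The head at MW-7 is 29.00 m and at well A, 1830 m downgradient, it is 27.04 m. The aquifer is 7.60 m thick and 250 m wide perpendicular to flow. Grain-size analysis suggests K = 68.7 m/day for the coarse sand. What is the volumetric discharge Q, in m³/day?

Cross-sectional area A = 250 × 7.60 = 1900 m².
Hydraulic gradient i = (29.00 − 27.04) / 1830 = 1.96 / 1830 = 0.001071.
Darcy's law: Q = K · A · i = 68.70 × 1900 × 0.001071 = 139.8 m³/day.

140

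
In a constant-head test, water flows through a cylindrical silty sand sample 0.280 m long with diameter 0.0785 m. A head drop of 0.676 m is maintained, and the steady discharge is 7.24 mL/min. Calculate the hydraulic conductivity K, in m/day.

0.892

Cross-sectional area A = π·(d/2)² = π × (0.0785/2)² = 0.004840 m².
Convert discharge: 7.24 mL/min = 1.207e-07 m³/s.
Darcy's law rearranged: K = Q·L / (A·Δh) = 1.207e-07 × 0.280 / (0.004840 × 0.676) = 1.033e-05 m/s = 0.8922 m/day.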